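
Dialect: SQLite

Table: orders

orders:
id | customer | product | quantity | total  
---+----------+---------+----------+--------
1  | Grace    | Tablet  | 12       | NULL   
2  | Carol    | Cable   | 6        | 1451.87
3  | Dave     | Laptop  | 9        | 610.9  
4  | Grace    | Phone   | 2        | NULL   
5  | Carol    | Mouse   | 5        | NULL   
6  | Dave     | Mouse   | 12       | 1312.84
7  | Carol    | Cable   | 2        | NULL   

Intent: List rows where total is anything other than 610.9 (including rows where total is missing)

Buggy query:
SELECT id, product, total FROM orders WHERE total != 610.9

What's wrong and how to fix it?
Bug: 'total != 610.9' is unknown when total is NULL, so NULL rows are silently excluded

Fix: Handle NULL separately with IS NULL alongside the inequality

Corrected query:
SELECT id, product, total FROM orders WHERE total != 610.9 OR total IS NULL

Result:
id | product | total  
---+---------+--------
1  | Tablet  | NULL   
2  | Cable   | 1451.87
4  | Phone   | NULL   
5  | Mouse   | NULL   
6  | Mouse   | 1312.84
7  | Cable   | NULL   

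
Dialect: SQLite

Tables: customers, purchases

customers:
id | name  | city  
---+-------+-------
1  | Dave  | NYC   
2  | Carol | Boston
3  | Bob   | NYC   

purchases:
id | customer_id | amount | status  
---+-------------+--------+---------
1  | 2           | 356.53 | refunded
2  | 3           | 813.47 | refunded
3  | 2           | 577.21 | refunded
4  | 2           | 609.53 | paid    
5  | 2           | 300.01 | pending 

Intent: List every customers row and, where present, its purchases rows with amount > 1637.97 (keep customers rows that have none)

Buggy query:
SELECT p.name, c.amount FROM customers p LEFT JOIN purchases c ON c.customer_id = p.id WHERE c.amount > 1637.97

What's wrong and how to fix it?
Bug: A WHERE condition on the right-hand table after LEFT JOIN drops unmatched parents

Fix: Put 'c.amount > 1637.97' in the JOIN's ON clause instead of WHERE

Corrected query:
SELECT p.name, c.amount FROM customers p LEFT JOIN purchases c ON c.customer_id = p.id AND c.amount > 1637.97

Result:
name  | amount
------+-------
Dave  | NULL  
Carol | NULL  
Bob   | NULL  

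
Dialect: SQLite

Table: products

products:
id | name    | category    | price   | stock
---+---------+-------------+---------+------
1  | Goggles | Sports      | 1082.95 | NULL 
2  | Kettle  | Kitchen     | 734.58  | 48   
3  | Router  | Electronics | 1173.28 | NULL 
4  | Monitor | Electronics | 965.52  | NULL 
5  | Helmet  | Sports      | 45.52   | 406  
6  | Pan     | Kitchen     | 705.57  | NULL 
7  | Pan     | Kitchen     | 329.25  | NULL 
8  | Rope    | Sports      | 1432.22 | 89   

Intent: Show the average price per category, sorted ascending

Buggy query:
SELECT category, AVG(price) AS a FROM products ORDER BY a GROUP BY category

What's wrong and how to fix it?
Bug: GROUP BY must precede ORDER BY

Fix: Move ORDER BY to the end, after GROUP BY

Corrected query:
SELECT category, AVG(price) AS a FROM products GROUP BY category ORDER BY a

Result:
category    | a         
------------+-----------
Kitchen     | 589.8     
Sports      | 853.563333
Electronics | 1069.4    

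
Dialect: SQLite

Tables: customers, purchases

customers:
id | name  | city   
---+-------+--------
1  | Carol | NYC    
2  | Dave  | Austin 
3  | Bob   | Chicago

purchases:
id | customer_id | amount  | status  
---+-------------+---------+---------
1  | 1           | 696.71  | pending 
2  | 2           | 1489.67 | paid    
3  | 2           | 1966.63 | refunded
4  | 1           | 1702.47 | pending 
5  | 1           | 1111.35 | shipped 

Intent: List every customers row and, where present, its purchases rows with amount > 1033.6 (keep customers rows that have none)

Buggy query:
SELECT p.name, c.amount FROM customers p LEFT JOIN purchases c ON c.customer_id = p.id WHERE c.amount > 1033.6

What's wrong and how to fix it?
Bug: Filtering c.amount in WHERE discards the NULL rows produced by LEFT JOIN, turning it into an inner join

Fix: Put 'c.amount > 1033.6' in the JOIN's ON clause instead of WHERE

Corrected query:
SELECT p.name, c.amount FROM customers p LEFT JOIN purchases c ON c.customer_id = p.id AND c.amount > 1033.6

Result:
name  | amount 
------+--------
Carol | 1111.35
Carol | 1702.47
Dave  | 1489.67
Dave  | 1966.63
Bob   | NULL   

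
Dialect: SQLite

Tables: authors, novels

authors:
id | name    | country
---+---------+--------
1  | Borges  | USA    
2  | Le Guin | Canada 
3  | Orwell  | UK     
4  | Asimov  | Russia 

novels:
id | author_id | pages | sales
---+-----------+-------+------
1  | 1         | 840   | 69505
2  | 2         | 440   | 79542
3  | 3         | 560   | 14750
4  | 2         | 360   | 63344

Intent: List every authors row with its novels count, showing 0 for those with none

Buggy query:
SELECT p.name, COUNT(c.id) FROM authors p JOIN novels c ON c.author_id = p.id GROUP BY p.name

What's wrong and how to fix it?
Bug: An inner join excludes parents with zero children

Fix: Use LEFT JOIN so parents without children still appear (COUNT(c.id) gives 0)

Corrected query:
SELECT p.name, COUNT(c.id) FROM authors p LEFT JOIN novels c ON c.author_id = p.id GROUP BY p.name

Result:
name    | COUNT(c.id)
--------+------------
Asimov  | 0          
Borges  | 1          
Le Guin | 2          
Orwell  | 1          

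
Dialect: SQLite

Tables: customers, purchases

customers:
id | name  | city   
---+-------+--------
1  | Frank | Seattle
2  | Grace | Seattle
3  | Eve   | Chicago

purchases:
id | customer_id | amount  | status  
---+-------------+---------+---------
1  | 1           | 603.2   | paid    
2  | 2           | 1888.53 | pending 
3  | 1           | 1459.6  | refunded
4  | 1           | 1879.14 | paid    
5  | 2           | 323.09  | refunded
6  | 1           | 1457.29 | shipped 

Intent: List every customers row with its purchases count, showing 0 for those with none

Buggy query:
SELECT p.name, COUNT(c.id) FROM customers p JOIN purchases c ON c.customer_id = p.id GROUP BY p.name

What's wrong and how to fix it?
Bug: An inner join excludes parents with zero children

Fix: Switch to LEFT JOIN to retain unmatched parent rows

Corrected query:
SELECT p.name, COUNT(c.id) FROM customers p LEFT JOIN purchases c ON c.customer_id = p.id GROUP BY p.name

Result:
name  | COUNT(c.id)
------+------------
Eve   | 0          
Frank | 4          
Grace | 2          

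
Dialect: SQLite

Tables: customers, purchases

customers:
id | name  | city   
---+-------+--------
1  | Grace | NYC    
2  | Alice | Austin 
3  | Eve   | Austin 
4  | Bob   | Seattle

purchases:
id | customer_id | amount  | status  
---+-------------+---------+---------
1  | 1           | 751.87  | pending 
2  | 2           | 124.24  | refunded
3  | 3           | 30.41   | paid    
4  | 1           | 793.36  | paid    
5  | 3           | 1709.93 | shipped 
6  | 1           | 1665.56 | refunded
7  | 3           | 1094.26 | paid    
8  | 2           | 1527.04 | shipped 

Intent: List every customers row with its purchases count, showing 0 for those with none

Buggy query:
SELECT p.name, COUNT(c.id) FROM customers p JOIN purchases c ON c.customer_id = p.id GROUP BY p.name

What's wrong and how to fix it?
Bug: An inner join excludes parents with zero children

Fix: Switch to LEFT JOIN to retain unmatched parent rows

Corrected query:
SELECT p.name, COUNT(c.id) FROM customers p LEFT JOIN purchases c ON c.customer_id = p.id GROUP BY p.name

Result:
name  | COUNT(c.id)
------+------------
Alice | 2          
Bob   | 0          
Eve   | 3          
Grace | 3          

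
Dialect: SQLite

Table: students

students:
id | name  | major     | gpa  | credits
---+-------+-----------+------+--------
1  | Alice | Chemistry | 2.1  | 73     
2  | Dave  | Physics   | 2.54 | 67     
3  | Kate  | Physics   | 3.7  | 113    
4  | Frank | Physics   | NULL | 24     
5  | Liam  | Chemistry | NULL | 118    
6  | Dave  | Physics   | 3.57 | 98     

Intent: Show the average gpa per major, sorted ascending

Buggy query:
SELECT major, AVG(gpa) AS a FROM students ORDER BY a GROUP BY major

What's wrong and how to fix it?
Bug: GROUP BY must precede ORDER BY

Fix: Move ORDER BY to the end, after GROUP BY

Corrected query:
SELECT major, AVG(gpa) AS a FROM students GROUP BY major ORDER BY a

Result:
major     | a   
----------+-----
Chemistry | 2.1 
Physics   | 3.27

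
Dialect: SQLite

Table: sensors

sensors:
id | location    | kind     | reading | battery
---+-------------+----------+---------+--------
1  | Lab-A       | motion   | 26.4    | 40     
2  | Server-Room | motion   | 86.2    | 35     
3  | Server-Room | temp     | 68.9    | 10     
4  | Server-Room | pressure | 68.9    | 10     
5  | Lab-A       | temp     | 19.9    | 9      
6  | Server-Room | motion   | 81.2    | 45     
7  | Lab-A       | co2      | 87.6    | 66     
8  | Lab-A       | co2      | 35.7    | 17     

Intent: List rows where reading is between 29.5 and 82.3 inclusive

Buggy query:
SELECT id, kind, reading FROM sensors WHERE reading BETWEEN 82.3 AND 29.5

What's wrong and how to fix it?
Bug: The bounds are reversed; BETWEEN a AND b requires a <= b to match anything

Fix: Swap the bounds so the smaller value comes first

Corrected query:
SELECT id, kind, reading FROM sensors WHERE reading BETWEEN 29.5 AND 82.3

Result:
id | kind     | reading
---+----------+--------
3  | temp     | 68.9   
4  | pressure | 68.9   
6  | motion   | 81.2   
8  | co2      | 35.7   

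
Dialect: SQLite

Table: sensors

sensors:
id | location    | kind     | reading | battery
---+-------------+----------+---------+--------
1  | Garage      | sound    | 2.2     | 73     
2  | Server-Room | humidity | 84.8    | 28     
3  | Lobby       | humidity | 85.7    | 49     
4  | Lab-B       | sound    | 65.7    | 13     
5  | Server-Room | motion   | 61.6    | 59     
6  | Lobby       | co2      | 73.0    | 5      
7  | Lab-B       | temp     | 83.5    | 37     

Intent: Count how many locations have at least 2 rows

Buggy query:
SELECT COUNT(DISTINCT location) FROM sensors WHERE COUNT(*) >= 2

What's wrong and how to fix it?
Bug: COUNT(*) cannot appear in WHERE; the per-group count doesn't exist yet

Fix: Group first with HAVING COUNT(*) >= 2, then COUNT the resulting groups

Corrected query:
SELECT COUNT(*) FROM (SELECT location FROM sensors GROUP BY location HAVING COUNT(*) >= 2)

Result:
COUNT(*)
--------
3       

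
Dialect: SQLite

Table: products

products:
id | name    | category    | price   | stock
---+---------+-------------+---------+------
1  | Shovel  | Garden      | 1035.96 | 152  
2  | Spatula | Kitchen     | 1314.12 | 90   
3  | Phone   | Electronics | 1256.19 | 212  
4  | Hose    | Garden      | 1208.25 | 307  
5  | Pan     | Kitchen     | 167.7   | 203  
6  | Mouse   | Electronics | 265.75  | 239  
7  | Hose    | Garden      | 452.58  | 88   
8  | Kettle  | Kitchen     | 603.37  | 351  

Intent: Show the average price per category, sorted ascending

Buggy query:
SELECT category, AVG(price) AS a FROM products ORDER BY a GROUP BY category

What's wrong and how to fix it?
Bug: GROUP BY must precede ORDER BY

Fix: Move ORDER BY to the end, after GROUP BY

Corrected query:
SELECT category, AVG(price) AS a FROM products GROUP BY category ORDER BY a

Result:
category    | a         
------------+-----------
Kitchen     | 695.063333
Electronics | 760.97    
Garden      | 898.93    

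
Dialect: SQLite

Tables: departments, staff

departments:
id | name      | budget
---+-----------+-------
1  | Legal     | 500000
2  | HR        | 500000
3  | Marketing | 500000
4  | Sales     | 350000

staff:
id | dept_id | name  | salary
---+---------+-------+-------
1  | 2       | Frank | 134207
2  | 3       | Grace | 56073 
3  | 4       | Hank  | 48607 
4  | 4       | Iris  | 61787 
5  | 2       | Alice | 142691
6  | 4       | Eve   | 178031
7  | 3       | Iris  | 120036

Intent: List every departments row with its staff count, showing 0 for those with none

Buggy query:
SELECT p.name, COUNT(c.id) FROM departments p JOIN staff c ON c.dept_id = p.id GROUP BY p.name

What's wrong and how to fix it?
Bug: INNER JOIN drops departments rows that have no matching staff rows

Fix: Switch to LEFT JOIN to retain unmatched parent rows

Corrected query:
SELECT p.name, COUNT(c.id) FROM departments p LEFT JOIN staff c ON c.dept_id = p.id GROUP BY p.name

Result:
name      | COUNT(c.id)
----------+------------
HR        | 2          
Legal     | 0          
Marketing | 2          
Sales     | 3          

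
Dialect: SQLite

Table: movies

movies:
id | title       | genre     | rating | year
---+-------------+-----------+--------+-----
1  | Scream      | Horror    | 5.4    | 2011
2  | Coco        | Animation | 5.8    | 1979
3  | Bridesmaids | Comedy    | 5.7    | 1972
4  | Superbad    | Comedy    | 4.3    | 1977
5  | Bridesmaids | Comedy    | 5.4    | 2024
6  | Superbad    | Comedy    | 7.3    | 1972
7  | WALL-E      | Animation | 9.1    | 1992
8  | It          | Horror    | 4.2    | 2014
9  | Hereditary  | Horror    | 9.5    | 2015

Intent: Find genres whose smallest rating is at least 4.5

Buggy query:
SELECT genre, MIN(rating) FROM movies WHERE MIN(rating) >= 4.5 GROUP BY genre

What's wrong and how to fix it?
Bug: MIN() in WHERE is a misuse of aggregate

Fix: Replace WHERE with HAVING after the GROUP BY

Corrected query:
SELECT genre, MIN(rating) FROM movies GROUP BY genre HAVING MIN(rating) >= 4.5

Result:
genre     | MIN(rating)
----------+------------
Animation | 5.8        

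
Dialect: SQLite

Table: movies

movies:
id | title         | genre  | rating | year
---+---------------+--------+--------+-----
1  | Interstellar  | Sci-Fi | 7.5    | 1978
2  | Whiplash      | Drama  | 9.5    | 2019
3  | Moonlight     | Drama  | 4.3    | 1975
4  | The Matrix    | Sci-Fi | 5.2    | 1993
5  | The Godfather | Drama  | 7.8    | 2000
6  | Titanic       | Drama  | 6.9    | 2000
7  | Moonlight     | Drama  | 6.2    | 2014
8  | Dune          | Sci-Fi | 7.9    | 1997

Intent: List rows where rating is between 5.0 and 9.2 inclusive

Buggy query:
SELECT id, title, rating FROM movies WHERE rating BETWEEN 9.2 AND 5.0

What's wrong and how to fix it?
Bug: The bounds are reversed; BETWEEN a AND b requires a <= b to match anything

Fix: Swap the bounds so the smaller value comes first

Corrected query:
SELECT id, title, rating FROM movies WHERE rating BETWEEN 5.0 AND 9.2

Result:
id | title         | rating
---+---------------+-------
1  | Interstellar  | 7.5   
4  | The Matrix    | 5.2   
5  | The Godfather | 7.8   
6  | Titanic       | 6.9   
7  | Moonlight     | 6.2   
8  | Dune          | 7.9   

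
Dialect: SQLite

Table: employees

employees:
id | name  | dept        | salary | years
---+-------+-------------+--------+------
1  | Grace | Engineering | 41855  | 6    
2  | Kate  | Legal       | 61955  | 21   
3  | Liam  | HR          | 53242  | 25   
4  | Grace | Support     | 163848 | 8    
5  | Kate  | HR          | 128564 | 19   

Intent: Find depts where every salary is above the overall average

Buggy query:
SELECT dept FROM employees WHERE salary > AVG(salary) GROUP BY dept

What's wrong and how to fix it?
Bug: WHERE evaluates per row before aggregation, so AVG() is unavailable

Fix: Use a subquery for AVG and a HAVING MIN(...) filter so the condition holds for every row in the group

Corrected query:
SELECT dept FROM employees GROUP BY dept HAVING MIN(salary) > (SELECT AVG(salary) FROM employees)

Result:
dept   
-------
Support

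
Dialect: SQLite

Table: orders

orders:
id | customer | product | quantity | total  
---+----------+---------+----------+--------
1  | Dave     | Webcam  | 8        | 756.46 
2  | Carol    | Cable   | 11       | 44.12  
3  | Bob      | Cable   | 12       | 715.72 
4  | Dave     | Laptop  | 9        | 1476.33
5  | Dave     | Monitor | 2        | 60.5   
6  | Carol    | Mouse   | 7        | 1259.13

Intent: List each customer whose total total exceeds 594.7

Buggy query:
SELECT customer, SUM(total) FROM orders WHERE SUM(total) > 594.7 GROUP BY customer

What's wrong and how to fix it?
Bug: Aggregate functions cannot appear in a WHERE clause

Fix: Move the aggregate condition to a HAVING clause

Corrected query:
SELECT customer, SUM(total) FROM orders GROUP BY customer HAVING SUM(total) > 594.7

Result:
customer | SUM(total)
---------+-----------
Bob      | 715.72    
Carol    | 1303.25   
Dave     | 2293.29   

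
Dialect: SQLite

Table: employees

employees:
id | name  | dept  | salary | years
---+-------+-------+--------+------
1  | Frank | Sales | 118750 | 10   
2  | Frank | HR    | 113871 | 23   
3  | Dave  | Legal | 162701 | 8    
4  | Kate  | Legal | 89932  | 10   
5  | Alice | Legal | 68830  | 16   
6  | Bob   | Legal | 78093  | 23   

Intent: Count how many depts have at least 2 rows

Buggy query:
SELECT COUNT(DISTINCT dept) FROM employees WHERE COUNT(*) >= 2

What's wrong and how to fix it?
Bug: COUNT(*) cannot appear in WHERE; the per-group count doesn't exist yet

Fix: Group first with HAVING COUNT(*) >= 2, then COUNT the resulting groups

Corrected query:
SELECT COUNT(*) FROM (SELECT dept FROM employees GROUP BY dept HAVING COUNT(*) >= 2)

Result:
COUNT(*)
--------
1       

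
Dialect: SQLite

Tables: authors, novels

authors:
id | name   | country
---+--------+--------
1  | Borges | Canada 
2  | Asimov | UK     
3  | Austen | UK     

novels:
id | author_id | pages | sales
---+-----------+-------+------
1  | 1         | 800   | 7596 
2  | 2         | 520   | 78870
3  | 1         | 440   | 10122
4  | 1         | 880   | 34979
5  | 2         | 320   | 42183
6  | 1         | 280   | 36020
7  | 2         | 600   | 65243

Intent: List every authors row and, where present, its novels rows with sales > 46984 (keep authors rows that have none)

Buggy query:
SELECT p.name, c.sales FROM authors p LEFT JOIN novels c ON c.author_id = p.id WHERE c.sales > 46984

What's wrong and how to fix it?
Bug: Filtering c.sales in WHERE discards the NULL rows produced by LEFT JOIN, turning it into an inner join

Fix: Move the right-table condition into the ON clause so unmatched parents are kept

Corrected query:
SELECT p.name, c.sales FROM authors p LEFT JOIN novels c ON c.author_id = p.id AND c.sales > 46984

Result:
name   | sales
-------+------
Borges | NULL 
Asimov | 65243
Asimov | 78870
Austen | NULL 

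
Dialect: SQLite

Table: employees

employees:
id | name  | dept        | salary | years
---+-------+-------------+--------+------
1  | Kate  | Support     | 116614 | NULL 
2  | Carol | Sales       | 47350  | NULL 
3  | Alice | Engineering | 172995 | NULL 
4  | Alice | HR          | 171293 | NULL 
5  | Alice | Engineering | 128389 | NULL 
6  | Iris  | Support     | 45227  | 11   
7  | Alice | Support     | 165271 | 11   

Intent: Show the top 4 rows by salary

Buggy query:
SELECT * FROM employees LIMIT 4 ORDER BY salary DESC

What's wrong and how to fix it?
Bug: ORDER BY cannot follow LIMIT; LIMIT is the final clause

Fix: Swap the clauses: ORDER BY first, then LIMIT

Corrected query:
SELECT * FROM employees ORDER BY salary DESC LIMIT 4

Result:
id | name  | dept        | salary | years
---+-------+-------------+--------+------
3  | Alice | Engineering | 172995 | NULL 
4  | Alice | HR          | 171293 | NULL 
7  | Alice | Support     | 165271 | 11   
5  | Alice | Engineering | 128389 | NULL 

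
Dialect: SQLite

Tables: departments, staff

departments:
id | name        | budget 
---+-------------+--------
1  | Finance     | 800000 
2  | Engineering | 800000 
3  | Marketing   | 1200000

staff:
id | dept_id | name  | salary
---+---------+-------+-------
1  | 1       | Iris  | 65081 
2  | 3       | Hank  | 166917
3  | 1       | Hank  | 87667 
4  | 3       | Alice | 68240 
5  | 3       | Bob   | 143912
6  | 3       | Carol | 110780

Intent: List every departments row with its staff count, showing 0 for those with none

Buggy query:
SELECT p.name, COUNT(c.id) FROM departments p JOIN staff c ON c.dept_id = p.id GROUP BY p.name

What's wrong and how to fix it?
Bug: INNER JOIN drops departments rows that have no matching staff rows

Fix: Switch to LEFT JOIN to retain unmatched parent rows

Corrected query:
SELECT p.name, COUNT(c.id) FROM departments p LEFT JOIN staff c ON c.dept_id = p.id GROUP BY p.name

Result:
name        | COUNT(c.id)
------------+------------
Engineering | 0          
Finance     | 2          
Marketing   | 4          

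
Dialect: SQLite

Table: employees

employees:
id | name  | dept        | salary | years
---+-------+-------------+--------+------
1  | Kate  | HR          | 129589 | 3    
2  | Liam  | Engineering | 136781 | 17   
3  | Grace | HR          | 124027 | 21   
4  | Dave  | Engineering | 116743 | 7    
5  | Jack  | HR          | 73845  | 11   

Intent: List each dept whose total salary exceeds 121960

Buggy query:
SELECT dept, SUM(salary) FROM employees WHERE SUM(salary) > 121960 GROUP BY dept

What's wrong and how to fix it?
Bug: WHERE runs before GROUP BY, so aggregates aren't available there

Fix: Move the aggregate condition to a HAVING clause

Corrected query:
SELECT dept, SUM(salary) FROM employees GROUP BY dept HAVING SUM(salary) > 121960

Result:
dept        | SUM(salary)
------------+------------
Engineering | 253524     
HR          | 327461     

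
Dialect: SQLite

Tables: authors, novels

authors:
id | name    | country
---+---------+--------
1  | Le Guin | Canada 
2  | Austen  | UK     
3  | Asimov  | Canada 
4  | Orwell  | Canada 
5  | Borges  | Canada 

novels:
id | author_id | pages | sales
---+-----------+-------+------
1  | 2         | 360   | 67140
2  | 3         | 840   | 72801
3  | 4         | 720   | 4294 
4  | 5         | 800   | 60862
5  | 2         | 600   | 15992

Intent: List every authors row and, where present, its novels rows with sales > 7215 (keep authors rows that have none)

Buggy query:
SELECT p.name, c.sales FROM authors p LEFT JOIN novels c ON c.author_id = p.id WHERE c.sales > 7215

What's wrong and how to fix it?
Bug: Filtering c.sales in WHERE discards the NULL rows produced by LEFT JOIN, turning it into an inner join

Fix: Move the right-table condition into the ON clause so unmatched parents are kept

Corrected query:
SELECT p.name, c.sales FROM authors p LEFT JOIN novels c ON c.author_id = p.id AND c.sales > 7215

Result:
name    | sales
--------+------
Le Guin | NULL 
Austen  | 15992
Austen  | 67140
Asimov  | 72801
Orwell  | NULL 
Borges  | 60862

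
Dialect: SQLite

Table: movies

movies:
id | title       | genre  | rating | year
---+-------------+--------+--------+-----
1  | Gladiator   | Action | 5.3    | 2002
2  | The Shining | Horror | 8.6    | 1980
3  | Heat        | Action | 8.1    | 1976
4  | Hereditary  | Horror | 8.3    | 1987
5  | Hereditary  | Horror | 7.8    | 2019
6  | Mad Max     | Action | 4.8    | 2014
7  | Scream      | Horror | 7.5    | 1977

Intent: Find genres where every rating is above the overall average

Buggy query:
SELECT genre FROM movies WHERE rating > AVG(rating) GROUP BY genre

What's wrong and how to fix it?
Bug: AVG() is an aggregate; it can't sit directly in WHERE

Fix: Compute the overall average in a scalar subquery and compare each group's MIN against it in HAVING

Corrected query:
SELECT genre FROM movies GROUP BY genre HAVING MIN(rating) > (SELECT AVG(rating) FROM movies)

Result:
genre 
------
Horror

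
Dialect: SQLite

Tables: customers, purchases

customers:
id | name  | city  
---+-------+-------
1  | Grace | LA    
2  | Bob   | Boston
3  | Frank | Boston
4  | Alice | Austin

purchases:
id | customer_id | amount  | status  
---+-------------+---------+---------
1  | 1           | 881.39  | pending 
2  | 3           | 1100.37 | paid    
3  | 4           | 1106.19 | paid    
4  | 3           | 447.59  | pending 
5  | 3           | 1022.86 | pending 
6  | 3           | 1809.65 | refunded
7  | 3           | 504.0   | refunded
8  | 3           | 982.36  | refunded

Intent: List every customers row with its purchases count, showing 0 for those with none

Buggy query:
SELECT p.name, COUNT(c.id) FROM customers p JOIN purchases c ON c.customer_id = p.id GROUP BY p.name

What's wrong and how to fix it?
Bug: An inner join excludes parents with zero children

Fix: Switch to LEFT JOIN to retain unmatched parent rows

Corrected query:
SELECT p.name, COUNT(c.id) FROM customers p LEFT JOIN purchases c ON c.customer_id = p.id GROUP BY p.name

Result:
name  | COUNT(c.id)
------+------------
Alice | 1          
Bob   | 0          
Frank | 6          
Grace | 1          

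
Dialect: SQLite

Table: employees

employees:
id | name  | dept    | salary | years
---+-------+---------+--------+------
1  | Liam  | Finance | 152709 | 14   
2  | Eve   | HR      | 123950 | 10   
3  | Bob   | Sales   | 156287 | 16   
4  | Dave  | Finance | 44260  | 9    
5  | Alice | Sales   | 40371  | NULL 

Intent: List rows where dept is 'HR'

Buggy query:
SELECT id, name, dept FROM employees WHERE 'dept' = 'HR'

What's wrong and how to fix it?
Bug: 'dept' in single quotes is a string literal, not the column; the comparison is literal-vs-literal and never true

Fix: Remove the quotes around the column name (or use double quotes for an identifier)

Corrected query:
SELECT id, name, dept FROM employees WHERE dept = 'HR'

Result:
id | name | dept
---+------+-----
2  | Eve  | HR  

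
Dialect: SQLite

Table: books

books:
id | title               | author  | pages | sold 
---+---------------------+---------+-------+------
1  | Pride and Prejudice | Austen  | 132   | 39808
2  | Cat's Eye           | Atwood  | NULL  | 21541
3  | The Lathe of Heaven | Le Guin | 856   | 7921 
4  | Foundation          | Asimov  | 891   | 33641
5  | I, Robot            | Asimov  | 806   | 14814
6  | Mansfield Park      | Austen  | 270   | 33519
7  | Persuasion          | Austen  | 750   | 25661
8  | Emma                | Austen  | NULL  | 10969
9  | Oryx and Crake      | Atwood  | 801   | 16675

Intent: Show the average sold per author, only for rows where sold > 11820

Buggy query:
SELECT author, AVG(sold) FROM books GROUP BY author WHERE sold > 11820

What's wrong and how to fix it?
Bug: Row-level WHERE must come before GROUP BY in the clause order

Fix: Place WHERE between FROM and GROUP BY

Corrected query:
SELECT author, AVG(sold) FROM books WHERE sold > 11820 GROUP BY author

Result:
author | AVG(sold)
-------+----------
Asimov | 24227.5  
Atwood | 19108    
Austen | 32996    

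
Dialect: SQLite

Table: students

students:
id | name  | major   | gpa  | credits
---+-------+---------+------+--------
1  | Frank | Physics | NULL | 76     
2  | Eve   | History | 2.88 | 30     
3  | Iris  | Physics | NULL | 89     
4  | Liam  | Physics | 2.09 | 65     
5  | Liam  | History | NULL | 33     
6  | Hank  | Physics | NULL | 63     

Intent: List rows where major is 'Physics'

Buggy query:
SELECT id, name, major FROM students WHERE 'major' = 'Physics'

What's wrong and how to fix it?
Bug: 'major' in single quotes is a string literal, not the column; the comparison is literal-vs-literal and never true

Fix: Reference the column as major without single quotes

Corrected query:
SELECT id, name, major FROM students WHERE major = 'Physics'

Result:
id | name  | major  
---+-------+--------
1  | Frank | Physics
3  | Iris  | Physics
4  | Liam  | Physics
6  | Hank  | Physics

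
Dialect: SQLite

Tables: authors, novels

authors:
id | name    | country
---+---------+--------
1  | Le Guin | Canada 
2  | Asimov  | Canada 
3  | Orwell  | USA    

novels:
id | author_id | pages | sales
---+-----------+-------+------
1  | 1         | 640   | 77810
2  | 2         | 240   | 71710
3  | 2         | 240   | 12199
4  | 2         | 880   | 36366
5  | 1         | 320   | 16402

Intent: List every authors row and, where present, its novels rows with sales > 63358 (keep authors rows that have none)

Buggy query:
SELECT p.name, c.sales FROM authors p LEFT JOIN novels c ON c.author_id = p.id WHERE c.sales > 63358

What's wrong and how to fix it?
Bug: Filtering c.sales in WHERE discards the NULL rows produced by LEFT JOIN, turning it into an inner join

Fix: Move the right-table condition into the ON clause so unmatched parents are kept

Corrected query:
SELECT p.name, c.sales FROM authors p LEFT JOIN novels c ON c.author_id = p.id AND c.sales > 63358

Result:
name    | sales
--------+------
Le Guin | 77810
Asimov  | 71710
Orwell  | NULL 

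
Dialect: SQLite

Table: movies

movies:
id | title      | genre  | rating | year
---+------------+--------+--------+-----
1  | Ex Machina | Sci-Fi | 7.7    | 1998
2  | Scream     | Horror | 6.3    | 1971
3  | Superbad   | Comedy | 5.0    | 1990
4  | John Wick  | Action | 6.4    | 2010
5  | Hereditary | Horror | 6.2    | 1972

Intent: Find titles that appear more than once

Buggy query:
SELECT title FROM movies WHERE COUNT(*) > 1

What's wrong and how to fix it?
Bug: WHERE can't reference COUNT(*); aggregates are computed after WHERE

Fix: GROUP BY title, then filter groups with HAVING COUNT(*) > 1

Corrected query:
SELECT title FROM movies GROUP BY title HAVING COUNT(*) > 1

Result:
(no rows)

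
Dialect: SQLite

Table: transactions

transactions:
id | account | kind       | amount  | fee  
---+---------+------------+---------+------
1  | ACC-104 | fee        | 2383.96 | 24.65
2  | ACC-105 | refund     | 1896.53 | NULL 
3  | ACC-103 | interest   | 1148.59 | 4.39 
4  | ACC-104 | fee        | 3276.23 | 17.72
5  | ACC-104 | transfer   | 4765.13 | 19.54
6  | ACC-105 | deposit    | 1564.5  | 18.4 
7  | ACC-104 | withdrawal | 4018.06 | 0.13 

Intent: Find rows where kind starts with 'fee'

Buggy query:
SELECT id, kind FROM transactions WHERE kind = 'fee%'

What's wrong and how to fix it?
Bug: Wildcards only work with LIKE; '=' treats '%' as a literal character

Fix: Replace '=' with LIKE so 'fee%' is treated as a pattern

Corrected query:
SELECT id, kind FROM transactions WHERE kind LIKE 'fee%'

Result:
id | kind
---+-----
1  | fee 
4  | fee 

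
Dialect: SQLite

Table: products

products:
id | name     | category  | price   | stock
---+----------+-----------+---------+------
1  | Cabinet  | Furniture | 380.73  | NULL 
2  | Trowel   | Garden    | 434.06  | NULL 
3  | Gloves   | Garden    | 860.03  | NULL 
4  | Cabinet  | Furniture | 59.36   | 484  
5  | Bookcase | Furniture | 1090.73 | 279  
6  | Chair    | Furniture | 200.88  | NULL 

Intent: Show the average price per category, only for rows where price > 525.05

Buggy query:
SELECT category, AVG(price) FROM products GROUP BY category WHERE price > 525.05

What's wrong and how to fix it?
Bug: Row-level WHERE must come before GROUP BY in the clause order

Fix: Place WHERE between FROM and GROUP BY

Corrected query:
SELECT category, AVG(price) FROM products WHERE price > 525.05 GROUP BY category

Result:
category  | AVG(price)
----------+-----------
Furniture | 1090.73   
Garden    | 860.03    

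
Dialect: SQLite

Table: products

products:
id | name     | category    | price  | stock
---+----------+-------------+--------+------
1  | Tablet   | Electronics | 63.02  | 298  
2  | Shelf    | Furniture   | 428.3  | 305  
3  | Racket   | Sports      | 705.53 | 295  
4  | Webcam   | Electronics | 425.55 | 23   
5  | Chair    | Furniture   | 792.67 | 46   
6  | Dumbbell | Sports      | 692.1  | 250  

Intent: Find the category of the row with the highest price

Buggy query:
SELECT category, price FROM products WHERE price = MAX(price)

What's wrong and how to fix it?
Bug: MAX(price) is an aggregate and cannot be used directly in WHERE

Fix: Wrap MAX in a scalar subquery so WHERE compares against a single value

Corrected query:
SELECT category, price FROM products WHERE price = (SELECT MAX(price) FROM products)

Result:
category  | price 
----------+-------
Furniture | 792.67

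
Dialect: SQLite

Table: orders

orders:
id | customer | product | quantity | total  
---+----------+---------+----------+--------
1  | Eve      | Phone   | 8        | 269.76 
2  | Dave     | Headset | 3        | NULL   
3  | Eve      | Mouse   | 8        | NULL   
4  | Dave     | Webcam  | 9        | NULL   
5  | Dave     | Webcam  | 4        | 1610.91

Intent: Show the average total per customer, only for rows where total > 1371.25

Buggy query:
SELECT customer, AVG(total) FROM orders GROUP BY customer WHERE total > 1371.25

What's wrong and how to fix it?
Bug: WHERE cannot follow GROUP BY

Fix: Move the WHERE clause before GROUP BY

Corrected query:
SELECT customer, AVG(total) FROM orders WHERE total > 1371.25 GROUP BY customer

Result:
customer | AVG(total)
---------+-----------
Dave     | 1610.91   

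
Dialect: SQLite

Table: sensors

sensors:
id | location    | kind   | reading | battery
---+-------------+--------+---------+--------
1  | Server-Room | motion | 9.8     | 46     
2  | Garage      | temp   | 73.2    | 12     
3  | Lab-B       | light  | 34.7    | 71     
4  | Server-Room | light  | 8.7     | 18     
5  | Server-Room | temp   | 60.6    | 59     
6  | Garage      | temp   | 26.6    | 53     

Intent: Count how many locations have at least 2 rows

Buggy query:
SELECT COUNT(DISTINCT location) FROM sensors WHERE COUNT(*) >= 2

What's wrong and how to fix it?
Bug: COUNT(*) cannot appear in WHERE; the per-group count doesn't exist yet

Fix: Use a subquery that GROUPs and filters with HAVING, then count its rows

Corrected query:
SELECT COUNT(*) FROM (SELECT location FROM sensors GROUP BY location HAVING COUNT(*) >= 2)

Result:
COUNT(*)
--------
2       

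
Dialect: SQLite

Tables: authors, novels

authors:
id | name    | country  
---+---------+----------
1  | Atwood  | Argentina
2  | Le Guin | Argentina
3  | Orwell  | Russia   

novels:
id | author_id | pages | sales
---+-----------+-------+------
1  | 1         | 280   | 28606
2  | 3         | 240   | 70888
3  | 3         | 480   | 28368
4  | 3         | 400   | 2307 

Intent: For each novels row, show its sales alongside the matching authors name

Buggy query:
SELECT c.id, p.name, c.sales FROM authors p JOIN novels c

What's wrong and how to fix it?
Bug: Missing join condition: each novels row is matched to all authors rows instead of just its own

Fix: Specify the join condition linking the foreign key to the parent id

Corrected query:
SELECT c.id, p.name, c.sales FROM authors p JOIN novels c ON c.author_id = p.id

Result:
id | name   | sales
---+--------+------
1  | Atwood | 28606
2  | Orwell | 70888
3  | Orwell | 28368
4  | Orwell | 2307 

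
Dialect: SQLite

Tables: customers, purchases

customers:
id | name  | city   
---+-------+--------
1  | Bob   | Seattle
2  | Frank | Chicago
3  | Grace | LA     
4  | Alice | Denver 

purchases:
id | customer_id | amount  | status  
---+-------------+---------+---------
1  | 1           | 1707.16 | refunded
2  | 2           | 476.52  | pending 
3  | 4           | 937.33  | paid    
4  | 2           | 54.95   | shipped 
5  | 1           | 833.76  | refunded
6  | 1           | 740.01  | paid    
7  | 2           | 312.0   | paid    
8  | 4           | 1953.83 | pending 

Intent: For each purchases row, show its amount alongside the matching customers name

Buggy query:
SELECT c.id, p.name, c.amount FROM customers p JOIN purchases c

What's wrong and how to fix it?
Bug: JOIN with no ON clause produces a cartesian product; every purchases row pairs with every customers row

Fix: Specify the join condition linking the foreign key to the parent id

Corrected query:
SELECT c.id, p.name, c.amount FROM customers p JOIN purchases c ON c.customer_id = p.id

Result:
id | name  | amount 
---+-------+--------
1  | Bob   | 1707.16
2  | Frank | 476.52 
3  | Alice | 937.33 
4  | Frank | 54.95  
5  | Bob   | 833.76 
6  | Bob   | 740.01 
7  | Frank | 312    
8  | Alice | 1953.83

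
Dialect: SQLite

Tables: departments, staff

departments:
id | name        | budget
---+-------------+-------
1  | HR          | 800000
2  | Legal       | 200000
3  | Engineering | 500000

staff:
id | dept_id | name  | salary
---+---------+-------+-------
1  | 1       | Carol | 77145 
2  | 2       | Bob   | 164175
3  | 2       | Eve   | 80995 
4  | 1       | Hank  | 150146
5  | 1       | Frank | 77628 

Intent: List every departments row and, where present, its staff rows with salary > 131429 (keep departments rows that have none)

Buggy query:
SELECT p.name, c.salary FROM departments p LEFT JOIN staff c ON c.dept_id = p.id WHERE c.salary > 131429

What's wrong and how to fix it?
Bug: A WHERE condition on the right-hand table after LEFT JOIN drops unmatched parents

Fix: Put 'c.salary > 131429' in the JOIN's ON clause instead of WHERE

Corrected query:
SELECT p.name, c.salary FROM departments p LEFT JOIN staff c ON c.dept_id = p.id AND c.salary > 131429

Result:
name        | salary
------------+-------
HR          | 150146
Legal       | 164175
Engineering | NULL  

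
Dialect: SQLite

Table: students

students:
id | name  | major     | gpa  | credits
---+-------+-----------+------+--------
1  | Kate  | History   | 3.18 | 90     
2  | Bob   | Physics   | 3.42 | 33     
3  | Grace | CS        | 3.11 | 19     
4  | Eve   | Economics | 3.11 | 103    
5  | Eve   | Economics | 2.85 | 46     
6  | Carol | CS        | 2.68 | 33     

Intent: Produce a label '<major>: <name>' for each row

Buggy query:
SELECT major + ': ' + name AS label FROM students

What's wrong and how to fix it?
Bug: '+' is numeric addition; on text columns SQLite converts them to 0 instead of concatenating

Fix: Replace + with || to concatenate text

Corrected query:
SELECT major || ': ' || name AS label FROM students

Result:
label         
--------------
History: Kate 
Physics: Bob  
CS: Grace     
Economics: Eve
Economics: Eve
CS: Carol     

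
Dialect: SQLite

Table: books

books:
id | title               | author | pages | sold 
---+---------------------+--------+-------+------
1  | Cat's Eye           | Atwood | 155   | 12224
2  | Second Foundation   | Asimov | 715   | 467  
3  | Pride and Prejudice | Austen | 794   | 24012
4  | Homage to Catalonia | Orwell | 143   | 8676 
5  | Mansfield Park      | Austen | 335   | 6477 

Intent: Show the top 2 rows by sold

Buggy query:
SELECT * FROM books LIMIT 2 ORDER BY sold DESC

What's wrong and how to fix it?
Bug: ORDER BY cannot follow LIMIT; LIMIT is the final clause

Fix: Sort with ORDER BY, then apply LIMIT

Corrected query:
SELECT * FROM books ORDER BY sold DESC LIMIT 2

Result:
id | title               | author | pages | sold 
---+---------------------+--------+-------+------
3  | Pride and Prejudice | Austen | 794   | 24012
1  | Cat's Eye           | Atwood | 155   | 12224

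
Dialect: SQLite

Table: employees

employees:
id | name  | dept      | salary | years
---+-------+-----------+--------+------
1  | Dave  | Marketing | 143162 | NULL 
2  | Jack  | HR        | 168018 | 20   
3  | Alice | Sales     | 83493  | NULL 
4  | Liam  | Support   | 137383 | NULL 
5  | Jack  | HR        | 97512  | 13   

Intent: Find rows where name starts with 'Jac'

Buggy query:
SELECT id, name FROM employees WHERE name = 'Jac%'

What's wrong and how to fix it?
Bug: '=' compares the literal string including the % character; pattern matching needs LIKE

Fix: Use LIKE for wildcard pattern matching

Corrected query:
SELECT id, name FROM employees WHERE name LIKE 'Jac%'

Result:
id | name
---+-----
2  | Jack
5  | Jack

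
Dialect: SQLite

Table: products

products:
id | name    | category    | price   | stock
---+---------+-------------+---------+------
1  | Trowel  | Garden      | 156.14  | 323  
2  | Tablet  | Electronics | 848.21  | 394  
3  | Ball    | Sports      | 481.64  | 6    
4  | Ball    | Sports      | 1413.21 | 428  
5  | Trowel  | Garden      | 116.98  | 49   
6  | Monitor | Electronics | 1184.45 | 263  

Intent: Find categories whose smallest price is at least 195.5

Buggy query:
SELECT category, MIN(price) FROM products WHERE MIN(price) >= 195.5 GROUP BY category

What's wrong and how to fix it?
Bug: Aggregates like MIN are computed per group after WHERE runs

Fix: Use HAVING for the per-group MIN condition

Corrected query:
SELECT category, MIN(price) FROM products GROUP BY category HAVING MIN(price) >= 195.5

Result:
category    | MIN(price)
------------+-----------
Electronics | 848.21    
Sports      | 481.64    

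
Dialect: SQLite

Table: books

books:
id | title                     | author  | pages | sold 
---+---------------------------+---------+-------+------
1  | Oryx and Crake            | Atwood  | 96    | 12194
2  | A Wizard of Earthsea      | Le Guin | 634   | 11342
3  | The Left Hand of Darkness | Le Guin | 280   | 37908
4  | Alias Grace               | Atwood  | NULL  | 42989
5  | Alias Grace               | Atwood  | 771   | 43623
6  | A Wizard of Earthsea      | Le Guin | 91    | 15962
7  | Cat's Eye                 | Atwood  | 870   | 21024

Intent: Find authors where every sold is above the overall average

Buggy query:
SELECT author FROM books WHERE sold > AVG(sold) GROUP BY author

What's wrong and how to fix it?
Bug: WHERE evaluates per row before aggregation, so AVG() is unavailable

Fix: Use a subquery for AVG and a HAVING MIN(...) filter so the condition holds for every row in the group

Corrected query:
SELECT author FROM books GROUP BY author HAVING MIN(sold) > (SELECT AVG(sold) FROM books)

Result:
(no rows)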